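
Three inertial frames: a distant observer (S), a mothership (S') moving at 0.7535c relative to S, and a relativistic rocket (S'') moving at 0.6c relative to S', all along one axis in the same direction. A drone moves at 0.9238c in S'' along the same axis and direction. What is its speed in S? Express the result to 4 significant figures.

First combine the drone and relativistic rocket (S''→S'): u₁ = (0.9238 + 0.6)/(1 + 0.9238×0.6) = 1.5238/1.55428 = 0.98039.
Then combine with the mothership (S'→S): u = (0.98039 + 0.7535)/(1 + 0.98039×0.7535) = 1.73389/1.738723865 = 0.99722.

0.9972c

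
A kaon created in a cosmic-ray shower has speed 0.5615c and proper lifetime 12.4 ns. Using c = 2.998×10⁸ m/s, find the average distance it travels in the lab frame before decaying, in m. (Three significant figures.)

2.52 m

β² = 0.31528225, so γ = 1/√0.68471775 = 1.2085.
Lab-frame lifetime: Δt = γτ = 1.2085 × 12.4 ns = 14.985 ns.
Distance: d = vΔt = 0.5615 × 2.998×10⁸ m/s × 1.4985×10^-8 s = 2.52 m.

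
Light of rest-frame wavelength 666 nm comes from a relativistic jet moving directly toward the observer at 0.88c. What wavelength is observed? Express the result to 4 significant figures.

168.3 nm

Relativistic Doppler for wavelength: λ_obs = λ_src · √((1−β)/(1+β)).
With β = 0.88: factor = √(0.12/1.88) = 0.25265.
λ_obs = 666 × 0.25265 = 168.3 nm.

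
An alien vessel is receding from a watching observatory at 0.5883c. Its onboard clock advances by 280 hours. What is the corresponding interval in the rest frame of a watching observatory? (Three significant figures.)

γ = 1/√(1 − β²) = 1/√(1 − 0.34609689) = 1/√0.65390311 = 1/0.808643 = 1.2366.
The onboard clock measures proper time, so the interval in the rest frame of a watching observatory is dilated: Δt = γ·Δτ = 1.2366 × 280 hours = 346 hours.

346 hours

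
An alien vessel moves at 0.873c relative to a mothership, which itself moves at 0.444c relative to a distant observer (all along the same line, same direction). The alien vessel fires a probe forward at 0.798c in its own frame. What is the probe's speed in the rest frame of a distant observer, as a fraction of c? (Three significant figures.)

Compose velocities in two stages. Stage 1 (into S'): u₁ = (0.798+0.873)/(1+0.798×0.873) = 0.98488.
Stage 2 (into S): u = (0.98488+0.444)/(1+0.98488×0.444) = 0.99415, so the speed is 0.994c.

0.994c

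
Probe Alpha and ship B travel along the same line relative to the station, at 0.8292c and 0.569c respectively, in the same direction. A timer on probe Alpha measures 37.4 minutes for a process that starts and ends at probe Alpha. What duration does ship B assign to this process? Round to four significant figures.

The velocity of probe Alpha relative to ship B is (0.8292 − 0.569)c / (1 − 0.8292×0.569) = 0.49263c; relative speed 0.49263c.
γ for this relative speed: γ = 1/√(1 − 0.242684) = 1.1491.
The clock on probe Alpha records proper time, so ship B measures Δt = γΔτ = 1.1491 × 37.4 = 42.98 minutes.

42.98 minutes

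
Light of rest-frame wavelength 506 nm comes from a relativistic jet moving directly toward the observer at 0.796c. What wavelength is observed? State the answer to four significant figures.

170.5 nm

Relativistic Doppler for wavelength: λ_obs = λ_src · √((1−β)/(1+β)).
With β = 0.796: factor = √(0.204/1.796) = 0.33702.
λ_obs = 506 × 0.33702 = 170.5 nm.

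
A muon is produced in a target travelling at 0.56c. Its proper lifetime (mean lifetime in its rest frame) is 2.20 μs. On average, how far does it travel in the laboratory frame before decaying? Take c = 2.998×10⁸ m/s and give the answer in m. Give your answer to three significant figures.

γ = 1/√(1 − β²) = 1/√(1 − 0.3136) = 1/√0.6864 = 1/0.828493 = 1.207.
Lab-frame lifetime: Δt = γτ = 1.207 × 2.20 μs = 2.6554 μs.
Distance: d = vΔt = 0.56 × 2.998×10⁸ m/s × 2.6554×10^-6 s = 446 m.

446 m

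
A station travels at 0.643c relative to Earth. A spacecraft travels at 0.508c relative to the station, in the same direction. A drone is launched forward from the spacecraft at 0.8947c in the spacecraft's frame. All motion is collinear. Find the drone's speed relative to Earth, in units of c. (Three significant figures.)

Apply u = (u'+v)/(1+u'v) twice. Drone in the station frame: (0.8947+0.508)/(1+0.8947·0.508) = 1.4027/1.4545076 = 0.96438c.
That velocity, transformed to the rest frame of Earth: (0.96438+0.643)/(1+0.96438·0.643) = 1.60738/1.62009634 = 0.99215c.

0.992c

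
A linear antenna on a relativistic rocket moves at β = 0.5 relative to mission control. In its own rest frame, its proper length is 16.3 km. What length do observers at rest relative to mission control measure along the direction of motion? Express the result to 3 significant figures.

14.1 km

Lorentz factor: γ = (1 − 0.25)^(−1/2) = 1.1547.
Length contraction: L = L₀/γ = 16.3/1.1547 = 14.1 km.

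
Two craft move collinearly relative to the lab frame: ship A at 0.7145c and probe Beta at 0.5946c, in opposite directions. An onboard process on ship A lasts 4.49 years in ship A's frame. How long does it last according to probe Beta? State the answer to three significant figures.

Speed of ship A in probe Beta's frame: u = (v_A + v_B)/(1 + v_A v_B/c²) = (0.7145 + 0.5946)/(1 + 0.7145×0.5946) = 1.3091/1.4248417 = 0.91877; |u| = 0.91877c.
γ for this relative speed: γ = 1/√(1 − 0.844138) = 2.533.
Ship A's interval is proper; time dilation gives Δt_B = γΔτ = 2.533 × 4.49 years = 11.4 years.

11.4 years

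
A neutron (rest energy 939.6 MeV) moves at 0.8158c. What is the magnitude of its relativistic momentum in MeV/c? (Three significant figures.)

1330 MeV/c

β² = 0.66552964, so γ = 1/√0.33447036 = 1.7291.
Momentum: p = γβ·mc = 1.7291 × 0.8158 × 939.6 MeV/c = 1330 MeV/c.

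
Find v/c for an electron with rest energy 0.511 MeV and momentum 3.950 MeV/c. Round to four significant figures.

0.9917

pc/(mc²) = 3.950/0.511 = 7.7299 = βγ = β/√(1−β²).
So β² = x²/(1 + x²) with x = 7.7299: x² = 59.7514, β² = 59.7514/60.7514 = 0.983539, β = 0.9917.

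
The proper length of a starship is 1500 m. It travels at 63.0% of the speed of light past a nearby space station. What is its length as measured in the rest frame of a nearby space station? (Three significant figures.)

1160 m

β² = 0.3969, so γ = 1/√0.6031 = 1.2877.
Along the direction of motion the measured length is L₀/γ = 1500/1.2877 = 1160 m.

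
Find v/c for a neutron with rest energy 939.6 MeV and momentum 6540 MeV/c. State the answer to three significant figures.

0.990

pc/(mc²) = 6540/939.6 = 6.9604 = βγ = β/√(1−β²).
So β² = x²/(1 + x²) with x = 6.9604: x² = 48.4472, β² = 48.4472/49.4472 = 0.979776, β = 0.990.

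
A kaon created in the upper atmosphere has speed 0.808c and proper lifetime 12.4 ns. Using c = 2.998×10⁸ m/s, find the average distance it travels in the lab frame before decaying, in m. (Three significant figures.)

5.10 m

γ = 1/√(1 − β²) = 1/√(1 − 0.652864) = 1/√0.347136 = 1/0.589182 = 1.6973.
Lab-frame lifetime: Δt = γτ = 1.6973 × 12.4 ns = 21.047 ns.
Distance: d = vΔt = 0.808 × 2.998×10⁸ m/s × 2.1047×10^-8 s = 5.10 m.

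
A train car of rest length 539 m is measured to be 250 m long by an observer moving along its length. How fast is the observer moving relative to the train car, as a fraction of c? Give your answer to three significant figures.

Length contraction gives γ = L₀/L = 539/250 = 2.156.
β = √(1 − 1/γ²) = √0.784869 = 0.886.

0.886c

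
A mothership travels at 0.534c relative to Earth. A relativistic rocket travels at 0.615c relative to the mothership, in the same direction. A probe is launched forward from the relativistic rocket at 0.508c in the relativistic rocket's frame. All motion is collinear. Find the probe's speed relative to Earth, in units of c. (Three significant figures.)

Compose velocities in two stages. Stage 1 (into S'): u₁ = (0.508+0.615)/(1+0.508×0.615) = 0.85567.
Stage 2 (into S): u = (0.85567+0.534)/(1+0.85567×0.534) = 0.95384, so the speed is 0.954c.

0.954c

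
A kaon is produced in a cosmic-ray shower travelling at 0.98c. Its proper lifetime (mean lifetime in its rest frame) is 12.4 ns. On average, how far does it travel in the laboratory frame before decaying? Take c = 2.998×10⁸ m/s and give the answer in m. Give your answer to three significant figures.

18.3 m

Lorentz factor: γ = (1 − 0.9604)^(−1/2) = 5.0252.
Lab-frame lifetime: Δt = γτ = 5.0252 × 12.4 ns = 62.312 ns.
Distance: d = vΔt = 0.98 × 2.998×10⁸ m/s × 6.2312×10^-8 s = 18.3 m.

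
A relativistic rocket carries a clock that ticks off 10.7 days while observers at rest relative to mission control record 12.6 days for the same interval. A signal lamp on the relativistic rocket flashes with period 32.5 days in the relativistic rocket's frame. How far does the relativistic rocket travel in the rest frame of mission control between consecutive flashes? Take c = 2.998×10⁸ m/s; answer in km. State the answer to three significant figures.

5.23×10^11 km

The time-dilation ratio gives γ = 12.6/10.7 = 1.17757.
β = √(1 − 1/γ²) = 0.52806. Lab-frame period = γτ = 1.17757×32.5 days = 38.271 days. Distance = βc × γτ = 0.52806 × 2.998×10⁸ m/s × 3306614.4 s = 5.2348×10^14 m = 5.23×10^11 km.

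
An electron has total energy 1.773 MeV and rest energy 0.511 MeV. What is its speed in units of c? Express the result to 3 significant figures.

0.958c

γ = E/(mc²) = 1.773/0.511 = 3.4697.
β = √(1 − 1/γ²) = √(1 − 0.0830646) = √0.9169354 = 0.958.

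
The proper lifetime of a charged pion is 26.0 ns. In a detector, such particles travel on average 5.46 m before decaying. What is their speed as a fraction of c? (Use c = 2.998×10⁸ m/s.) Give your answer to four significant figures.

0.5737c

d = βγcτ ⇒ βγ = d/(cτ) = 5.460 m / (7.7948 m) = 0.70047.
β = (βγ)/√(1+(βγ)²) = 0.70047/√1.490658 = 0.5737.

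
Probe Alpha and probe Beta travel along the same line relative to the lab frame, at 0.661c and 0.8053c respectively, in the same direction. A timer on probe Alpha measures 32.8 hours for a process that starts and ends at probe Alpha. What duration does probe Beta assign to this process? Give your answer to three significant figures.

34.5 hours

The velocity of probe Alpha relative to probe Beta is (0.661 − 0.8053)c / (1 − 0.661×0.8053) = −0.30853c; relative speed 0.30853c.
γ for this relative speed: γ = 1/√(1 − 0.0951908) = 1.0513.
Probe Alpha's interval is proper; time dilation gives Δt_B = γΔτ = 1.0513 × 32.8 hours = 34.5 hours.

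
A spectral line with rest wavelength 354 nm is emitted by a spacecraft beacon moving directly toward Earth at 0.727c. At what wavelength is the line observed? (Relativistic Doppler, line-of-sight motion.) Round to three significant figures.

Relativistic Doppler for wavelength: λ_obs = λ_src · √((1−β)/(1+β)).
With β = 0.727: factor = √(0.273/1.727) = 0.39759.
λ_obs = 354 × 0.39759 = 141 nm.

141 nm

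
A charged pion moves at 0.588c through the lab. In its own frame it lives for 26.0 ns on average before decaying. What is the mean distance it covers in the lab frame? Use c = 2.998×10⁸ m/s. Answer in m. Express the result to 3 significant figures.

γ = 1/√(1 − β²) = 1/√(1 − 0.345744) = 1/√0.654256 = 1/0.808861 = 1.2363.
Lab-frame lifetime: Δt = γτ = 1.2363 × 26.0 ns = 32.144 ns.
Distance: d = vΔt = 0.588 × 2.998×10⁸ m/s × 3.2144×10^-8 s = 5.67 m.

5.67 m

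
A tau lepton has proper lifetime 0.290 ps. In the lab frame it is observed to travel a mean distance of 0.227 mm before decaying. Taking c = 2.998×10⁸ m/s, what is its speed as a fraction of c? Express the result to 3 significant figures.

Let x = d/(cτ) = 2.270×10^-4 m / (2.998×10⁸ m/s × 2.900×10^-13 s) = 2.6109. Since d = βγcτ, x = βγ = β/√(1−β²).
Solving: β² = x²/(1+x²) = 6.8168/7.8168 = 0.87207, so β = 0.934.

0.934c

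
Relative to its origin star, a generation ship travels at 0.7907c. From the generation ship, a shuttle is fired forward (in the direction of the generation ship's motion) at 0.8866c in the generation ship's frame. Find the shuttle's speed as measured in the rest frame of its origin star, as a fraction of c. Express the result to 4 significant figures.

0.9860c

Relativistic velocity addition: u = (u' + v)/(1 + u'v/c²), with u' = 0.8866c and v = 0.7907c.
Numerator: 0.8866 + 0.7907 = 1.6773. Denominator: 1 + (0.8866)(0.7907) = 1.70103462.
u = 1.6773/1.70103462 = 0.98605, so the speed is 0.9860c.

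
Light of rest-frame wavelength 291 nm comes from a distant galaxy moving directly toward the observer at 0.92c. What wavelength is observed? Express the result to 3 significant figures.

59.4 nm

Relativistic Doppler for wavelength: λ_obs = λ_src · √((1−β)/(1+β)).
With β = 0.92: factor = √(0.08/1.92) = 0.20412.
λ_obs = 291 × 0.20412 = 59.4 nm.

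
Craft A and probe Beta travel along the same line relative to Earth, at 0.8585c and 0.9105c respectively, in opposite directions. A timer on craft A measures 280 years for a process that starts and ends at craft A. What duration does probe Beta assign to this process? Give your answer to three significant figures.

Transform craft A's velocity into probe Beta's frame: (0.8585 + 0.9105)/(1 + 0.8585·0.9105) = 1.769/1.78166425, so the relative speed is 0.99289c.
At |u| = 0.99289c, γ = (1 − 0.985831)^(−1/2) = 8.401.
The clock on craft A records proper time, so probe Beta measures Δt = γΔτ = 8.401 × 280 = 2350 years.

2350 years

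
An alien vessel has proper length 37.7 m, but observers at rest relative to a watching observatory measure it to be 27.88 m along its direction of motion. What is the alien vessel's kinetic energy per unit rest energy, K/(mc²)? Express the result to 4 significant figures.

0.3522

Length contraction gives γ = L₀/L = 37.7/27.88 = 1.35222.
Since K = (γ−1)mc², K/(mc²) = 1.35222 − 1 = 0.3522.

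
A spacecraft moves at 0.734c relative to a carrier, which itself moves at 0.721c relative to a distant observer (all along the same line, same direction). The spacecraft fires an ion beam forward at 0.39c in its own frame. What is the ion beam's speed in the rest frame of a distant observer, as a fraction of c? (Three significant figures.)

First combine the ion beam and spacecraft (S''→S'): u₁ = (0.39 + 0.734)/(1 + 0.39×0.734) = 1.124/1.28626 = 0.87385.
Then combine with the carrier (S'→S): u = (0.87385 + 0.721)/(1 + 0.87385×0.721) = 1.59485/1.63004585 = 0.97841.

0.978c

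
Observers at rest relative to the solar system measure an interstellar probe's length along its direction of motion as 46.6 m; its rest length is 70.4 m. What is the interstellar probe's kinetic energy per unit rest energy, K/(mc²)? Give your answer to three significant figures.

0.511

γ = L₀/L = 70.4/46.6 = 1.51073.
Since K = (γ−1)mc², K/(mc²) = 1.51073 − 1 = 0.511.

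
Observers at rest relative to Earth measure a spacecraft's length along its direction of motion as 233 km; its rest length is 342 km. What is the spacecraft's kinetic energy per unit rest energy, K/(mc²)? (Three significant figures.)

0.468

γ = L₀/L = 342/233 = 1.46781.
Since K = (γ−1)mc², K/(mc²) = 1.46781 − 1 = 0.468.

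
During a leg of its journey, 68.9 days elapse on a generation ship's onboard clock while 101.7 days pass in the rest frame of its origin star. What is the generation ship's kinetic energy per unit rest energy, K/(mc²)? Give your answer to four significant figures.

0.4761

The time-dilation ratio gives γ = 101.7/68.9 = 1.47605.
Since K = (γ−1)mc², K/(mc²) = 1.47605 − 1 = 0.4761.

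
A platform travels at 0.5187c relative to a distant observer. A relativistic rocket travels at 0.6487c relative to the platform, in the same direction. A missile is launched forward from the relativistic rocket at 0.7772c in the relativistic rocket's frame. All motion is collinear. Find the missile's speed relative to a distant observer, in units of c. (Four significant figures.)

Compose velocities in two stages. Stage 1 (into S'): u₁ = (0.7772+0.6487)/(1+0.7772×0.6487) = 0.94796.
Stage 2 (into S): u = (0.94796+0.5187)/(1+0.94796×0.5187) = 0.98321, so the speed is 0.9832c.

0.9832c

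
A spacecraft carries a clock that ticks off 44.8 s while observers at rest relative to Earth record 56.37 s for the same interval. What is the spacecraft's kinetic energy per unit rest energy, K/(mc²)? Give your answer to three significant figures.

γ = Δt/Δτ = 56.37/44.8 = 1.25826.
Since K = (γ−1)mc², K/(mc²) = 1.25826 − 1 = 0.258.

0.258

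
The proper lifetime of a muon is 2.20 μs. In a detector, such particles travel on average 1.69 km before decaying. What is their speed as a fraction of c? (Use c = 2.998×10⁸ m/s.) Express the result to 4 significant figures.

Let x = d/(cτ) = 1690 m / (2.998×10⁸ m/s × 2.200×10^-6 s) = 2.5623. Since d = βγcτ, x = βγ = β/√(1−β²).
Solving: β² = x²/(1+x²) = 6.56538/7.56538 = 0.867819, so β = 0.9316.

0.9316c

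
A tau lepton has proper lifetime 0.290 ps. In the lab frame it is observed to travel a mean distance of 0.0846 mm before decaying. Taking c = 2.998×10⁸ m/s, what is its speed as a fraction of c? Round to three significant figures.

d = βγcτ ⇒ βγ = d/(cτ) = 8.460×10^-5 m / (8.6942×10^-5 m) = 0.97306.
β = (βγ)/√(1+(βγ)²) = 0.97306/√1.946846 = 0.697.

0.697c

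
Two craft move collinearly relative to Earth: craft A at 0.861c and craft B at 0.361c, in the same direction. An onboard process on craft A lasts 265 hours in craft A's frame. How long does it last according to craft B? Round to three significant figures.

385 hours

Transform craft A's velocity into craft B's frame: (0.861 − 0.361)/(1 − 0.861·0.361) = 0.5/0.689179, so the relative speed is 0.7255c.
γ for this relative speed: γ = 1/√(1 − 0.52635) = 1.453.
Craft A's interval is proper; time dilation gives Δt_B = γΔτ = 1.453 × 265 hours = 385 hours.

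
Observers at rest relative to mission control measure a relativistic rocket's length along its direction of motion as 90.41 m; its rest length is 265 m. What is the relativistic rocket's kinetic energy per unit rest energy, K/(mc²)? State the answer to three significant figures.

γ = L₀/L = 265/90.41 = 2.93109.
K/(mc²) = γ − 1 = 2.93109 − 1 = 1.93.

1.93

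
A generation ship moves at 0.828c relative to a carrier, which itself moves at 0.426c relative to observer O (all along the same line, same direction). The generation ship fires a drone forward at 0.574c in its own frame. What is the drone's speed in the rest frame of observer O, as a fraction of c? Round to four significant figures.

0.9797c

First combine the drone and generation ship (S''→S'): u₁ = (0.574 + 0.828)/(1 + 0.574×0.828) = 1.402/1.475272 = 0.95033.
Then combine with the carrier (S'→S): u = (0.95033 + 0.426)/(1 + 0.95033×0.426) = 1.37633/1.40484058 = 0.97971.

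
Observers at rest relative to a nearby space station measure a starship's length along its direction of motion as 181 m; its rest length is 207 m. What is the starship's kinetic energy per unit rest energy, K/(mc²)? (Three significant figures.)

Length contraction gives γ = L₀/L = 207/181 = 1.14365.
Since K = (γ−1)mc², K/(mc²) = 1.14365 − 1 = 0.144.

0.144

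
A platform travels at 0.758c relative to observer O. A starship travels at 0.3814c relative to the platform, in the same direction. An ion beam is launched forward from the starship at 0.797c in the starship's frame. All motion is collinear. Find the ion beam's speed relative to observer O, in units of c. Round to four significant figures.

0.9862c

First combine the ion beam and starship (S''→S'): u₁ = (0.797 + 0.3814)/(1 + 0.797×0.3814) = 1.1784/1.3039758 = 0.9037.
Then combine with the platform (S'→S): u = (0.9037 + 0.758)/(1 + 0.9037×0.758) = 1.6617/1.6850046 = 0.98617.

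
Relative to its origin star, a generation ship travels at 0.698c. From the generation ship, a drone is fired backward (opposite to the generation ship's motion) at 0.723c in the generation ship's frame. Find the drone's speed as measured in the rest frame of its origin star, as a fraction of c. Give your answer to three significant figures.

Relativistic velocity addition: u = (u' + v)/(1 + u'v/c²), with u' = −0.723c and v = 0.698c.
Numerator: −0.723 + 0.698 = −0.025. Denominator: 1 + (−0.723)(0.698) = 0.495346.
u = −0.025/0.495346 = −0.05047, so the speed is 0.0505c.

0.0505c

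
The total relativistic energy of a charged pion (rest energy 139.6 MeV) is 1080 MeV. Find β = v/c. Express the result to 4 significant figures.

0.9916

Total energy E = γmc² gives γ = 1080/139.6 = 7.7364.
Hence β = √(1 − 1/γ²) = √(1 − 0.0167079) = √0.9832921 = 0.9916.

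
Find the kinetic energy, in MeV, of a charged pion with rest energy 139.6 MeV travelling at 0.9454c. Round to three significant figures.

β² = 0.89378116, so γ = 1/√0.10621884 = 3.0683.
Kinetic energy: K = (γ − 1)mc² = (3.0683 − 1) × 139.6 MeV = 2.0683 × 139.6 = 289 MeV.

289 MeV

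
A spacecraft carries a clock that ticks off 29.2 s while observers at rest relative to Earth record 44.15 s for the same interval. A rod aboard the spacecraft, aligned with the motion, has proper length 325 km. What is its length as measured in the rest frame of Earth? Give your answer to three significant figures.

215 km

γ = Δt/Δτ = 44.15/29.2 = 1.51199.
The rod contracts by the same γ: 325 km / 1.51199 = 215 km.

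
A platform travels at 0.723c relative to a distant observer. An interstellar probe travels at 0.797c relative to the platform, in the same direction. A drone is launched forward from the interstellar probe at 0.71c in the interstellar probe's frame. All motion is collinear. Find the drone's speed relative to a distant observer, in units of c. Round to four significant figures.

First combine the drone and interstellar probe (S''→S'): u₁ = (0.71 + 0.797)/(1 + 0.71×0.797) = 1.507/1.56587 = 0.9624.
Then combine with the platform (S'→S): u = (0.9624 + 0.723)/(1 + 0.9624×0.723) = 1.6854/1.6958152 = 0.99386.

0.9939c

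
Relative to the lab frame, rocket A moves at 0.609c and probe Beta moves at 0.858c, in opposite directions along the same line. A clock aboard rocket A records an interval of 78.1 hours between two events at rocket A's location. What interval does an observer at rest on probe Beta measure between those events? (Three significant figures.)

292 hours

Transform rocket A's velocity into probe Beta's frame: (0.609 + 0.858)/(1 + 0.609·0.858) = 1.467/1.522522, so the relative speed is 0.96353c.
γ for this relative speed: γ = 1/√(1 − 0.92839) = 3.7369.
The clock on rocket A records proper time, so probe Beta measures Δt = γΔτ = 3.7369 × 78.1 = 292 hours.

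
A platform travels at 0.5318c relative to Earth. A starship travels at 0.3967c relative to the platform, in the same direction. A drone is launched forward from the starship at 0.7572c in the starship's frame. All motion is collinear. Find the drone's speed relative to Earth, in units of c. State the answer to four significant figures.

Apply u = (u'+v)/(1+u'v) twice. Drone in the platform frame: (0.7572+0.3967)/(1+0.7572·0.3967) = 1.1539/1.30038124 = 0.88736c.
That velocity, transformed to the rest frame of Earth: (0.88736+0.5318)/(1+0.88736·0.5318) = 1.41916/1.471898048 = 0.96417c.

0.9642c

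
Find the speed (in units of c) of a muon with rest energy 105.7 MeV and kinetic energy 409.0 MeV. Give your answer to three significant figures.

K = (γ−1)mc², so γ = 1 + 409.0/105.7 = 4.8694.
Then v/c = √(1 − γ⁻²) = √(1 − 0.0421744) = √0.9578256 = 0.979.

0.979c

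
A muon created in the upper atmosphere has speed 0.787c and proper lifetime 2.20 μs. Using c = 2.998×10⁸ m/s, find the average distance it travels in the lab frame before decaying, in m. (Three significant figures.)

841 m

Lorentz factor: γ = (1 − 0.619369)^(−1/2) = 1.6209.
Lab-frame lifetime: Δt = γτ = 1.6209 × 2.20 μs = 3.566 μs.
Distance: d = vΔt = 0.787 × 2.998×10⁸ m/s × 3.5660×10^-6 s = 841 m.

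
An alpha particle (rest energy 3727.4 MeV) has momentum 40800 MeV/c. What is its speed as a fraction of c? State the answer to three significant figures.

pc/(mc²) = 40800/3727.4 = 10.946 = βγ = β/√(1−β²).
So β² = x²/(1 + x²) with x = 10.946: x² = 119.815, β² = 119.815/120.815 = 0.991723, β = 0.996.

0.996c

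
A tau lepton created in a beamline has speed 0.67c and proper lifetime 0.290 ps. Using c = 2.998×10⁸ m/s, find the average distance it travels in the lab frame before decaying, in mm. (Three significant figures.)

0.0785 mm

Lorentz factor: γ = (1 − 0.4489)^(−1/2) = 1.3471.
Lab-frame lifetime: Δt = γτ = 1.3471 × 0.290 ps = 0.39066 ps.
Distance: d = vΔt = 0.67 × 2.998×10⁸ m/s × 3.9066×10^-13 s = 7.85×10^-5 m = 0.0785 mm.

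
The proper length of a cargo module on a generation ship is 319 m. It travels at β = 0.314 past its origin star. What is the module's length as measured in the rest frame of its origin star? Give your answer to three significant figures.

β² = 0.098596, so γ = 1/√0.901404 = 1.0533.
Length contraction: L = L₀/γ = 319/1.0533 = 303 m.

303 m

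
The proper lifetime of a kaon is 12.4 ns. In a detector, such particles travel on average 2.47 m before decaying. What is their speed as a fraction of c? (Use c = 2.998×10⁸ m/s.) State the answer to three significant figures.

Let x = d/(cτ) = 2.470 m / (2.998×10⁸ m/s × 1.240×10^-8 s) = 0.66442. Since d = βγcτ, x = βγ = β/√(1−β²).
Solving: β² = x²/(1+x²) = 0.441454/1.441454 = 0.306256, so β = 0.553.

0.553c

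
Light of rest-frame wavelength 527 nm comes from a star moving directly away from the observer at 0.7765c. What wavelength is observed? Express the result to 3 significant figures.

1490 nm

Relativistic Doppler for wavelength: λ_obs = λ_src · √((1+β)/(1−β)).
With β = 0.7765: factor = √(1.7765/0.2235) = 2.8193.
λ_obs = 527 × 2.8193 = 1490 nm.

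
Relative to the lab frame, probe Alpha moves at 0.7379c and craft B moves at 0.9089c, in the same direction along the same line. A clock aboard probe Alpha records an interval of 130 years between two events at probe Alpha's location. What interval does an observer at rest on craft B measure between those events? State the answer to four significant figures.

The velocity of probe Alpha relative to craft B is (0.7379 − 0.9089)c / (1 − 0.7379×0.9089) = −0.51925c; relative speed 0.51925c.
γ for this relative speed: γ = 1/√(1 − 0.269621) = 1.1701.
The clock on probe Alpha records proper time, so craft B measures Δt = γΔτ = 1.1701 × 130 = 152.1 years.

152.1 years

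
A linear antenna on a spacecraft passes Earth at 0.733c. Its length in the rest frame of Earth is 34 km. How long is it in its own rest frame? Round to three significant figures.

With β = 0.733, γ = 1/√(1 − 0.733²) = 1/√0.462711 = 1.4701.
Proper length: L₀ = γ·L = 1.4701 × 34 = 50.0 km.

50.0 km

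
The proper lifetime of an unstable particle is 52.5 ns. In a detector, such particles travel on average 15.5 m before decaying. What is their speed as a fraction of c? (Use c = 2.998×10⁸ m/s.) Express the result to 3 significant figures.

0.702c

Let x = d/(cτ) = 15.50 m / (2.998×10⁸ m/s × 5.250×10^-8 s) = 0.98478. Since d = βγcτ, x = βγ = β/√(1−β²).
Solving: β² = x²/(1+x²) = 0.969792/1.969792 = 0.492332, so β = 0.702.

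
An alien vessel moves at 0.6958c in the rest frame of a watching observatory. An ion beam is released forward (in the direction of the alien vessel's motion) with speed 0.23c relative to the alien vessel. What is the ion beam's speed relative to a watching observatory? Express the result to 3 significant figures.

0.798c

In units of c, u = (u' + v)/(1 + u'v) with u' = 0.23 and v = 0.6958.
Numerator: 0.23 + 0.6958 = 0.9258. Denominator: 1 + (0.23)(0.6958) = 1.160034.
u = 0.9258/1.160034 = 0.79808, so the speed is 0.798c.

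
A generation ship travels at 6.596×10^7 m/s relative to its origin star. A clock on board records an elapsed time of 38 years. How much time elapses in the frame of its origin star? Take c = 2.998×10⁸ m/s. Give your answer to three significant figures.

39.0 years

β = v/c = (6.596×10^7 m/s)/(2.998×10⁸ m/s) = 0.220013.
With β = 0.220013, γ = 1/√(1 − 0.220013²) = 1/√0.9515943 = 1.0251.
The onboard clock measures proper time, so the interval in the rest frame of its origin star is dilated: Δt = γ·Δτ = 1.0251 × 38 years = 39.0 years.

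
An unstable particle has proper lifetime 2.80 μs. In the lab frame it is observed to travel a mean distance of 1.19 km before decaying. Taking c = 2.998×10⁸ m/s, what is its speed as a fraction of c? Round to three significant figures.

Let x = d/(cτ) = 1190 m / (2.998×10⁸ m/s × 2.800×10^-6 s) = 1.4176. Since d = βγcτ, x = βγ = β/√(1−β²).
Solving: β² = x²/(1+x²) = 2.00959/3.00959 = 0.667729, so β = 0.817.

0.817c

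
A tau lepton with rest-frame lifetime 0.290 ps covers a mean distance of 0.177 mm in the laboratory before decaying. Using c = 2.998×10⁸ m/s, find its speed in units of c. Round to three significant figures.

d = βγcτ ⇒ βγ = d/(cτ) = 1.770×10^-4 m / (8.6942×10^-5 m) = 2.0358.
β = (βγ)/√(1+(βγ)²) = 2.0358/√5.14448 = 0.898.

0.898c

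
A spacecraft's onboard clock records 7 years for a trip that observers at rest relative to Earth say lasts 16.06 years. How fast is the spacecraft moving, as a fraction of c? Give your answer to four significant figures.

γ = Δt/Δτ = 16.06/7 = 2.2943.
β = √(1 − 1/γ²) = √(1 − 0.189976) = √0.810024 = 0.9000.

0.9000c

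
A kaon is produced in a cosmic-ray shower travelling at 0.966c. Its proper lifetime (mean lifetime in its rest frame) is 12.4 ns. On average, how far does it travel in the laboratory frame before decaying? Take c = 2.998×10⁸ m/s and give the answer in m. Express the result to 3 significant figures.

13.9 m

With β = 0.966, γ = 1/√(1 − 0.966²) = 1/√0.066844 = 3.8678.
Lab-frame lifetime: Δt = γτ = 3.8678 × 12.4 ns = 47.961 ns.
Distance: d = vΔt = 0.966 × 2.998×10⁸ m/s × 4.7961×10^-8 s = 13.9 m.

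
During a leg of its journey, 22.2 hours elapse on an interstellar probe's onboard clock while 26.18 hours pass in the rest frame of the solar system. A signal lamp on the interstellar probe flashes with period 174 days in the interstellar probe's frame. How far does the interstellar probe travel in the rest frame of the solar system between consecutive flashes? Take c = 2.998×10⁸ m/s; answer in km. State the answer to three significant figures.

The time-dilation ratio gives γ = 26.18/22.2 = 1.17928.
β = √(1 − 1/γ²) = 0.53004. Lab-frame period = γτ = 1.17928×174 days = 205.19 days. Distance = βc × γτ = 0.53004 × 2.998×10⁸ m/s × 17728416 s = 2.8172×10^15 m = 2.82×10^12 km.

2.82×10^12 km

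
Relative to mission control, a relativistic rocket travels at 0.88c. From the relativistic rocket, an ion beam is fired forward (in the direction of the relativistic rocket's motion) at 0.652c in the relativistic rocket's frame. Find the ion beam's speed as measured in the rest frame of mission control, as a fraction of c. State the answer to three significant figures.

In units of c, u = (u' + v)/(1 + u'v) with u' = 0.652 and v = 0.88.
Numerator: 0.652 + 0.88 = 1.532. Denominator: 1 + (0.652)(0.88) = 1.57376.
u = 1.532/1.57376 = 0.97346, so the speed is 0.973c.

0.973c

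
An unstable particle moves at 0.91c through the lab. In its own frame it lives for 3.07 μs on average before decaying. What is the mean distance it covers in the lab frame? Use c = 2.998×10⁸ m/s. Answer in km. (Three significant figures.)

2.02 km

With β = 0.91, γ = 1/√(1 − 0.91²) = 1/√0.1719 = 2.4119.
Lab-frame lifetime: Δt = γτ = 2.4119 × 3.07 μs = 7.4045 μs.
Distance: d = vΔt = 0.91 × 2.998×10⁸ m/s × 7.4045×10^-6 s = 2020 m = 2.02 km.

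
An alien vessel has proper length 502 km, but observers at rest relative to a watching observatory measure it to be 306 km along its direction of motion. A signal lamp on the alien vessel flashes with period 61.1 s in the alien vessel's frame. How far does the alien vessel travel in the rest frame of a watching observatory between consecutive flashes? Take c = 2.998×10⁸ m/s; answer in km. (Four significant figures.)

Length contraction gives γ = L₀/L = 502/306 = 1.64052.
β = √(1 − 1/γ²) = 0.79274. Lab-frame period = γτ = 1.64052×61.1 s = 100.24 s. Distance = βc × γτ = 0.79274 × 2.998×10⁸ m/s × 100.24 s = 2.3823×10^10 m = 2.382×10^7 km.

2.382×10^7 km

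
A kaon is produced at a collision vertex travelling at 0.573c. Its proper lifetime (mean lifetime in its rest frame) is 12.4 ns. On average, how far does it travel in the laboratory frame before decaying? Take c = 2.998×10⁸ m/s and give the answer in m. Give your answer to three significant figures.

2.60 m

With β = 0.573, γ = 1/√(1 − 0.573²) = 1/√0.671671 = 1.2202.
Lab-frame lifetime: Δt = γτ = 1.2202 × 12.4 ns = 15.13 ns.
Distance: d = vΔt = 0.573 × 2.998×10⁸ m/s × 1.5130×10^-8 s = 2.60 m.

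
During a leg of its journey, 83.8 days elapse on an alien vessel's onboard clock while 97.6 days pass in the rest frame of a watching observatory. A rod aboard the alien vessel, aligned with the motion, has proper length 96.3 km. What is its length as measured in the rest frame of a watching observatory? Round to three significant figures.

The time-dilation ratio gives γ = 97.6/83.8 = 1.16468.
L = L₀/γ = 96.3/1.16468 = 82.7 km.

82.7 km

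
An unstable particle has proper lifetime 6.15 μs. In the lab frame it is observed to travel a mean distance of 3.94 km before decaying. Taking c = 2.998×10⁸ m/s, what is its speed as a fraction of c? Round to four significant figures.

Lab distance = (lab lifetime)·v = γτ·βc, so βγ = d/(cτ) = 3940/(2.998×10⁸ × 6.150×10^-6) = 2.1369.
With βγ = 2.1369: γ² = 1 + (βγ)² = 5.56634, and β = (βγ)/γ = 2.1369/2.35931 = 0.9057.

0.9057c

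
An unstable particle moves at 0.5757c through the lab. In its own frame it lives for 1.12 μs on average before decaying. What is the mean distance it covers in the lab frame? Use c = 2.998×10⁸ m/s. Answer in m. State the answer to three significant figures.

Lorentz factor: γ = (1 − 0.33143049)^(−1/2) = 1.223.
Lab-frame lifetime: Δt = γτ = 1.223 × 1.12 μs = 1.3698 μs.
Distance: d = vΔt = 0.5757 × 2.998×10⁸ m/s × 1.3698×10^-6 s = 236 m.

236 m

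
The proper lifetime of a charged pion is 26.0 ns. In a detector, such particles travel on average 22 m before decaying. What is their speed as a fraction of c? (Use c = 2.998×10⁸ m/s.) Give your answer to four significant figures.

0.9426c

d = βγcτ ⇒ βγ = d/(cτ) = 22.00 m / (7.7948 m) = 2.8224.
β = (βγ)/√(1+(βγ)²) = 2.8224/√8.96594 = 0.9426.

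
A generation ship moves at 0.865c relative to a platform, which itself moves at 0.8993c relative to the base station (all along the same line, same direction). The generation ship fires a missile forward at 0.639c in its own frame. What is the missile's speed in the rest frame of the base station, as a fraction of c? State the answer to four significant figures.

First combine the missile and generation ship (S''→S'): u₁ = (0.639 + 0.865)/(1 + 0.639×0.865) = 1.504/1.552735 = 0.96861.
Then combine with the platform (S'→S): u = (0.96861 + 0.8993)/(1 + 0.96861×0.8993) = 1.86791/1.871070973 = 0.99831.

0.9983c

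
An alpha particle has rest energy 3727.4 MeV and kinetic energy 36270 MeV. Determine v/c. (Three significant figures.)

0.996

γ = 1 + K/(mc²) = 1 + 36270/3727.4 = 10.731.
β = √(1 − 1/γ²) = √(1 − 0.008684) = √0.991316 = 0.996.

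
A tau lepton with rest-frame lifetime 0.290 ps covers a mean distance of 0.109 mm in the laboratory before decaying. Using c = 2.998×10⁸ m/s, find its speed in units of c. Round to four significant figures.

Let x = d/(cτ) = 1.090×10^-4 m / (2.998×10⁸ m/s × 2.900×10^-13 s) = 1.2537. Since d = βγcτ, x = βγ = β/√(1−β²).
Solving: β² = x²/(1+x²) = 1.57176/2.57176 = 0.611161, so β = 0.7818.

0.7818c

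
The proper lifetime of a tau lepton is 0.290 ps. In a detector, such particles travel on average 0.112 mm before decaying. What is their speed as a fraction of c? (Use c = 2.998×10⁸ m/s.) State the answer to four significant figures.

Lab distance = (lab lifetime)·v = γτ·βc, so βγ = d/(cτ) = 1.120×10^-4/(2.998×10⁸ × 2.900×10^-13) = 1.2882.
With βγ = 1.2882: γ² = 1 + (βγ)² = 2.65946, and β = (βγ)/γ = 1.2882/1.63079 = 0.7899.

0.7899c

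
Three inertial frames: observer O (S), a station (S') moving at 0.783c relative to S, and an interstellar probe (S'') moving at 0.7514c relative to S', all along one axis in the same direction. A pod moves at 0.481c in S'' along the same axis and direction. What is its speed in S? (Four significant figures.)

0.9880c

First combine the pod and interstellar probe (S''→S'): u₁ = (0.481 + 0.7514)/(1 + 0.481×0.7514) = 1.2324/1.3614234 = 0.90523.
Then combine with the station (S'→S): u = (0.90523 + 0.783)/(1 + 0.90523×0.783) = 1.68823/1.70879509 = 0.98797.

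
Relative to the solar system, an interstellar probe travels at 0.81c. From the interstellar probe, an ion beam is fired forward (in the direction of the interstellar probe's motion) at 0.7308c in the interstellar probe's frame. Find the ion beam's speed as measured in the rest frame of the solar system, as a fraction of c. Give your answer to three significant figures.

0.968c

In units of c, u = (u' + v)/(1 + u'v) with u' = 0.7308 and v = 0.81.
Numerator: 0.7308 + 0.81 = 1.5408. Denominator: 1 + (0.7308)(0.81) = 1.591948.
u = 1.5408/1.591948 = 0.96787, so the speed is 0.968c.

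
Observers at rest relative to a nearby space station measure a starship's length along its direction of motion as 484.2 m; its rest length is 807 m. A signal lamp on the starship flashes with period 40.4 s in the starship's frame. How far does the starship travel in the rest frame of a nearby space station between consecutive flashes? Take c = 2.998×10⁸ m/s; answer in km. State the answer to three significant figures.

1.61×10^7 km

Length contraction gives γ = L₀/L = 807/484.2 = 1.66667.
β = √(1 − 1/γ²) = 0.8. Lab-frame period = γτ = 1.66667×40.4 s = 67.333 s. Distance = βc × γτ = 0.8 × 2.998×10⁸ m/s × 67.333 s = 1.6149×10^10 m = 1.61×10^7 km.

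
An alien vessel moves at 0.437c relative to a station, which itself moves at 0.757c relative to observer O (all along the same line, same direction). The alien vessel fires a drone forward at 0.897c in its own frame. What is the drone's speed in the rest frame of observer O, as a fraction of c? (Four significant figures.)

Apply u = (u'+v)/(1+u'v) twice. Drone in the station frame: (0.897+0.437)/(1+0.897·0.437) = 1.334/1.391989 = 0.95834c.
That velocity, transformed to the rest frame of observer O: (0.95834+0.757)/(1+0.95834·0.757) = 1.71534/1.72546338 = 0.99413c.

0.9941c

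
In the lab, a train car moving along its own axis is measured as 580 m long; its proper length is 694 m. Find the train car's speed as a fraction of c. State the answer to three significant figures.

0.549c

Length contraction gives γ = L₀/L = 694/580 = 1.1966.
β = √(1 − 1/γ²) = √0.301604 = 0.549.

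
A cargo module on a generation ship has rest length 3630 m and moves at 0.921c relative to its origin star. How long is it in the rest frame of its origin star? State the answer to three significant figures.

1410 m

β² = 0.848241, so γ = 1/√0.151759 = 2.567.
Along the direction of motion the measured length is L₀/γ = 3630/2.567 = 1410 m.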